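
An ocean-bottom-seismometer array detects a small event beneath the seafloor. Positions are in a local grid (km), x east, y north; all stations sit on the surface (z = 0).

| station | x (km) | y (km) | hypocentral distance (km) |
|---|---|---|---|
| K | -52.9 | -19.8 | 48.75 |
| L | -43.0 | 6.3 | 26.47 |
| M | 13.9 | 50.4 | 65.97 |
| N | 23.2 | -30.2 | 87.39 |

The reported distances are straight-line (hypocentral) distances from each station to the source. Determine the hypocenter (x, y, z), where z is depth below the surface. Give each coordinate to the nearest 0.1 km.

Each station gives a sphere (x−x_i)² + (y−y_i)² + z² = d_i² (stations at z=0).
Subtracting the K sphere from L and M: z² cancels, leaving linear equations in x and y:
19.8 x + 52.2 y = 374.14
133.6 x + 140.4 y = -2432.56
Solving: x ≈ -42.801, y ≈ 23.402 km (keep extra digits for the depth step; rounded: -42.8, 23.4).
Then from the K sphere: z² = 48.75² − (x + 52.9)² − (y + 19.8)² with x = -42.801, y = 23.402, so z ≈ 20.203 ≈ 20.2 km.

x ≈ -42.8 km, y ≈ 23.4 km, depth ≈ 20.2 km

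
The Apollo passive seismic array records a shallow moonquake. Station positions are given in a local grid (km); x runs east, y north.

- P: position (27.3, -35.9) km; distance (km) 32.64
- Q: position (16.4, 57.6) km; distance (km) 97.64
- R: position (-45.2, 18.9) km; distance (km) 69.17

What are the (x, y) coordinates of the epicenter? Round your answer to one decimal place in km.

-5.3 km east, -37.6 km north

Circle about each station: (x − 27.3)² + (y + 35.9)² = 32.64²; (x − 16.4)² + (y − 57.6)² = 97.64²; (x + 45.2)² + (y − 18.9)² = 69.17².
Subtracting the P equation from the Q and R equations removes the quadratic terms:
-21.8 x + 187.0 y = -6915.58
-145.0 x + 109.6 y = -3352.97
Solving the 2×2 system: x ≈ -5.3, y ≈ -37.6 km.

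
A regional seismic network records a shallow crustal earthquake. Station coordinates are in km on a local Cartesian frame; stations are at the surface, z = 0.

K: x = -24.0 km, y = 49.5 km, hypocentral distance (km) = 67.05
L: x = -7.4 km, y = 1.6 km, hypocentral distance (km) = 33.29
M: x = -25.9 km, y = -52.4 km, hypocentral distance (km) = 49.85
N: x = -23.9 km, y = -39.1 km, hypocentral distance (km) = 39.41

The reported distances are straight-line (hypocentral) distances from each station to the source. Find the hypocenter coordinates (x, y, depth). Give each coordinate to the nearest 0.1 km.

x ≈ -20.3 km, y ≈ -11.4 km, depth ≈ 27.8 km

Each station gives a sphere (x−x_i)² + (y−y_i)² + z² = d_i² (stations at z=0).
Subtracting the K sphere from L and M: z² cancels, leaving linear equations in x and y:
33.2 x − 95.8 y = 418.55
-3.8 x − 203.8 y = 2401.00
Solving: x ≈ -20.296, y ≈ -11.403 km (keep extra digits for the depth step; rounded: -20.3, -11.4).
Then from the K sphere: z² = 67.05² − (x + 24.0)² − (y − 49.5)² with x = -20.296, y = -11.403, so z ≈ 27.799 ≈ 27.8 km.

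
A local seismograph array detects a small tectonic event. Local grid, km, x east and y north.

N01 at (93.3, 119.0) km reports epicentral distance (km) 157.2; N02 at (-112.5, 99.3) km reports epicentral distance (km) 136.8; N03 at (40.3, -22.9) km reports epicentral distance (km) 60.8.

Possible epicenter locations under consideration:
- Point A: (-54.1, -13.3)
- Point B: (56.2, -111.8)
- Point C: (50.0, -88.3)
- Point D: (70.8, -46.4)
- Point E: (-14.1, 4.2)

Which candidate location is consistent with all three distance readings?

Point E

For each candidate, compare |candidate − station| to the reported distance:
Point A: residuals N01 40.9, N02 10.0, N03 34.1 → max 40.9 km
Point B: residuals N01 76.6, N02 133.4, N03 29.5 → max 133.4 km
Point C: residuals N01 54.6, N02 111.4, N03 5.3 → max 111.4 km
Point D: residuals N01 9.7, N02 97.4, N03 22.3 → max 97.4 km
Point E: residuals N01 0.0, N02 0.0, N03 0.0 → max 0.0 km
Only Point E has all residuals ≈ 0.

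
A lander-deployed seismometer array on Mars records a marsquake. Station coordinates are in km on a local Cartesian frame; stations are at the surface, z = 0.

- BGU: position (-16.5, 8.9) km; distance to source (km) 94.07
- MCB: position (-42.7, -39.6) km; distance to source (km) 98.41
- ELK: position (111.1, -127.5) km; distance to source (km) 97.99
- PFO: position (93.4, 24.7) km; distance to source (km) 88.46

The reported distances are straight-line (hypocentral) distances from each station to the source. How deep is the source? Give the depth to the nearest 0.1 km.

depth ≈ 20.2 km

Each station gives a sphere (x−x_i)² + (y−y_i)² + z² = d_i² (stations at z=0).
Subtracting the BGU sphere from MCB and ELK: z² cancels, leaving linear equations in x and y:
-52.4 x − 97.0 y = 2204.63
255.2 x − 272.8 y = 27495.12
Solving: x ≈ 52.898, y ≈ -51.304 km (keep extra digits for the depth step; rounded: 52.9, -51.3).
Then from the BGU sphere: z² = 94.07² − (x + 16.5)² − (y − 8.9)² with x = 52.898, y = -51.304, so z ≈ 20.213 ≈ 20.2 km.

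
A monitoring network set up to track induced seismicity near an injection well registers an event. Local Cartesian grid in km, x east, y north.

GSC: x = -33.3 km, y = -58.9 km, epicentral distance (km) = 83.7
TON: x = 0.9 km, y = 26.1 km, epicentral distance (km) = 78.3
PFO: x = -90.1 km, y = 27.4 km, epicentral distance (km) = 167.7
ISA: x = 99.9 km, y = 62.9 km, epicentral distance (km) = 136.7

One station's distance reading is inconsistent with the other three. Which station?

Solve using three stations at a time. Using GSC, PFO, ISA (subtract circle equations pairwise → linear system) gives (x, y) ≈ (50.2, -64.4).
Distances from that point to each station vs reported:
  GSC: calculated 83.7 vs reported 83.7 → residual 0.0 km
  TON: calculated 103.1 vs reported 78.3 → residual 24.8 km
  PFO: calculated 167.7 vs reported 167.7 → residual 0.0 km
  ISA: calculated 136.7 vs reported 136.7 → residual 0.0 km
GSC, PFO, ISA are mutually consistent (residuals ≈ 0); TON is off by 24.8 km.

TON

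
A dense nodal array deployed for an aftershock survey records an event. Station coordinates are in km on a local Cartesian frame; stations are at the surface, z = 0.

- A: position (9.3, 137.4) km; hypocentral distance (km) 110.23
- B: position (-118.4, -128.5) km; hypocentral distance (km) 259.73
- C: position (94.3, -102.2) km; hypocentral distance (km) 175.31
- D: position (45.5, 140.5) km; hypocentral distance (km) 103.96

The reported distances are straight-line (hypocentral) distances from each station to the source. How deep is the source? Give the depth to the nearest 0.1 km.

Each station gives a sphere (x−x_i)² + (y−y_i)² + z² = d_i² (stations at z=0).
Subtracting the A sphere from B and C: z² cancels, leaving linear equations in x and y:
-255.4 x − 531.8 y = -43743.46
170.0 x − 479.2 y = -18210.86
Solving: x ≈ 52.997, y ≈ 56.804 km (keep extra digits for the depth step; rounded: 53.0, 56.8).
Then from the A sphere: z² = 110.23² − (x − 9.3)² − (y − 137.4)² with x = 52.997, y = 56.804, so z ≈ 61.201 ≈ 61.2 km.

depth ≈ 61.2 km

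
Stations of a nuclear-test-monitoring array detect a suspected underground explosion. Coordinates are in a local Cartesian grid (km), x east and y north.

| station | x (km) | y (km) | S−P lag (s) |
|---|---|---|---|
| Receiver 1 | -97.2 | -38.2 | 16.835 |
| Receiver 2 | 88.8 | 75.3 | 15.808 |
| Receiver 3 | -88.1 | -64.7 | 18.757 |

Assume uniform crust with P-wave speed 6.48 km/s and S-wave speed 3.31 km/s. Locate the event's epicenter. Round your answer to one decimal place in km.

(-10.6, 35.8)

Distance from S−P lag: d = Δt · v_P v_S / (v_P − v_S) = Δt · (6.48·3.31)/(6.48−3.31) ≈ 6.7662·Δt.
So d_Receiver 1 = 113.91, d_Receiver 2 = 106.96, d_Receiver 3 = 126.91 km.
Circle about each station: (x + 97.2)² + (y + 38.2)² = 113.91²; (x − 88.8)² + (y − 75.3)² = 106.96²; (x + 88.1)² + (y + 64.7)² = 126.91².
Subtracting pairs of circle equations eliminates x²+y² and gives linear equations (the radical axes):
372.0 x + 227.0 y = 4183.50
18.2 x − 53.0 y = -2090.04
Solving the 2×2 system: x ≈ -10.6, y ≈ 35.8 km.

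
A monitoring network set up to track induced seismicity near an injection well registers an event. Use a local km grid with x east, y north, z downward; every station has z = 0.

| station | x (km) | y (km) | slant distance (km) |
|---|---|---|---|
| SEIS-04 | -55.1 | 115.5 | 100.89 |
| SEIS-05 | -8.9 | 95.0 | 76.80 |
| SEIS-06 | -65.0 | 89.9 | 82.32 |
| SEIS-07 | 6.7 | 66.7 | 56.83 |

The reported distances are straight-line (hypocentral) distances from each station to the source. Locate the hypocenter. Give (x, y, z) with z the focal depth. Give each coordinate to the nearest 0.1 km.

(-22.7, 21.8, 18.7)

Each station gives a sphere (x−x_i)² + (y−y_i)² + z² = d_i² (stations at z=0).
Subtracting the SEIS-04 sphere from SEIS-05 and SEIS-06: z² cancels, leaving linear equations in x and y:
92.4 x − 41.0 y = -2991.50
-19.8 x − 51.2 y = -667.04
Solving: x ≈ -22.699, y ≈ 21.806 km (keep extra digits for the depth step; rounded: -22.7, 21.8).
Then from the SEIS-04 sphere: z² = 100.89² − (x + 55.1)² − (y − 115.5)² with x = -22.699, y = 21.806, so z ≈ 18.719 ≈ 18.7 km.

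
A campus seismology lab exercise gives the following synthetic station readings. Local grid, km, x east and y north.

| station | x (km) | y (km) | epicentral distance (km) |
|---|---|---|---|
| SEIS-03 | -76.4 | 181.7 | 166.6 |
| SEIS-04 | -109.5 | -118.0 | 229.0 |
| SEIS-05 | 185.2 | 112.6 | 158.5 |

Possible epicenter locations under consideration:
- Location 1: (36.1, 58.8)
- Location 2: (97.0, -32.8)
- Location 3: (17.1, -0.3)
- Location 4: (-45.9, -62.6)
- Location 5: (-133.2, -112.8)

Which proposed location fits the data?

For each candidate, compare |candidate − station| to the reported distance:
Location 1: residuals SEIS-03 0.0, SEIS-04 0.0, SEIS-05 0.0 → max 0.0 km
Location 2: residuals SEIS-03 109.2, SEIS-04 5.6, SEIS-05 11.6 → max 109.2 km
Location 3: residuals SEIS-03 38.0, SEIS-04 56.1, SEIS-05 44.0 → max 56.1 km
Location 4: residuals SEIS-03 79.6, SEIS-04 144.7, SEIS-05 131.5 → max 144.7 km
Location 5: residuals SEIS-03 133.3, SEIS-04 204.7, SEIS-05 231.6 → max 231.6 km
Only Location 1 has all residuals ≈ 0.

Location 1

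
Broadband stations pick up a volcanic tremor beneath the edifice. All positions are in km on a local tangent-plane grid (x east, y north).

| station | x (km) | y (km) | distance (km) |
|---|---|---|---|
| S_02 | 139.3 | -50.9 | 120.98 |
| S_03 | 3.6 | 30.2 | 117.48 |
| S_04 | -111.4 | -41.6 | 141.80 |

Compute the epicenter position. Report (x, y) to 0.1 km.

Circle about each station: (x − 139.3)² + (y + 50.9)² = 120.98²; (x − 3.6)² + (y − 30.2)² = 117.48²; (x + 111.4)² + (y + 41.6)² = 141.80².
Subtracting the S_02 equation from the S_03 and S_04 equations removes the quadratic terms:
-271.4 x + 162.2 y = -20235.69
-501.4 x + 18.6 y = -13325.86
Solving the 2×2 system: x ≈ 23.4, y ≈ -85.6 km.

23.4 km east, -85.6 km north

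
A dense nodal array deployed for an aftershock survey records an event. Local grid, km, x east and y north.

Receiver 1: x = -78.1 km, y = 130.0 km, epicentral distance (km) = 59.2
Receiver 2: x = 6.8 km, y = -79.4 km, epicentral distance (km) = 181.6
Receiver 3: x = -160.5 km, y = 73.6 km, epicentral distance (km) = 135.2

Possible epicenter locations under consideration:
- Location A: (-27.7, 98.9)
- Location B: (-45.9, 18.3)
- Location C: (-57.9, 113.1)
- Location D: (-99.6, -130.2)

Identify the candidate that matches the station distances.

For each candidate, compare |candidate − station| to the reported distance:
Location A: residuals Receiver 1 0.0, Receiver 2 0.0, Receiver 3 0.0 → max 0.0 km
Location B: residuals Receiver 1 57.0, Receiver 2 70.6, Receiver 3 8.0 → max 70.6 km
Location C: residuals Receiver 1 32.9, Receiver 2 21.5, Receiver 3 25.3 → max 32.9 km
Location D: residuals Receiver 1 201.9, Receiver 2 63.7, Receiver 3 77.5 → max 201.9 km
Only Location A has all residuals ≈ 0.

Location A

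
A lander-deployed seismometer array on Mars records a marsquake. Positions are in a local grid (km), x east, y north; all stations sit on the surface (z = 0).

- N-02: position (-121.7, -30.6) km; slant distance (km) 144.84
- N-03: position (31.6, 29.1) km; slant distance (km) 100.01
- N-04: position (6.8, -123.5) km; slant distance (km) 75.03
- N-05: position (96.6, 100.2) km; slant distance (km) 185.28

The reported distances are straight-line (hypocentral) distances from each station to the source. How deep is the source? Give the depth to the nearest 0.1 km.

depth ≈ 40.4 km

Each station gives a sphere (x−x_i)² + (y−y_i)² + z² = d_i² (stations at z=0).
Subtracting the N-02 sphere from N-03 and N-04: z² cancels, leaving linear equations in x and y:
306.6 x + 119.4 y = -2925.25
257.0 x − 185.8 y = 14900.36
Solving: x ≈ 14.097, y ≈ -60.697 km (keep extra digits for the depth step; rounded: 14.1, -60.7).
Then from the N-02 sphere: z² = 144.84² − (x + 121.7)² − (y + 30.6)² with x = 14.097, y = -60.697, so z ≈ 40.398 ≈ 40.4 km.
Check against N-05 (with the unrounded solution): distance 185.28 ≈ 185.28 km. ✓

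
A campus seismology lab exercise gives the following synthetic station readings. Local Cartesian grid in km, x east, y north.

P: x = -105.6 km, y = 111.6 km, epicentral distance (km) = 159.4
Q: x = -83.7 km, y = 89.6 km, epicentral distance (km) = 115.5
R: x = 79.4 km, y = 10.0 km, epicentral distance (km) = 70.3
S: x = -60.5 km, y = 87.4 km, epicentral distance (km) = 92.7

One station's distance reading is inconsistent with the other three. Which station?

P

Solve using three stations at a time. Using Q, R, S (subtract circle equations pairwise → linear system) gives (x, y) ≈ (27.2, 57.3).
Distances from that point to each station vs reported:
  P: calculated 143.5 vs reported 159.4 → residual 15.9 km
  Q: calculated 115.6 vs reported 115.5 → residual 0.1 km
  R: calculated 70.4 vs reported 70.3 → residual 0.1 km
  S: calculated 92.8 vs reported 92.7 → residual 0.1 km
Q, R, S are mutually consistent (residuals ≈ 0); P is off by 15.9 km.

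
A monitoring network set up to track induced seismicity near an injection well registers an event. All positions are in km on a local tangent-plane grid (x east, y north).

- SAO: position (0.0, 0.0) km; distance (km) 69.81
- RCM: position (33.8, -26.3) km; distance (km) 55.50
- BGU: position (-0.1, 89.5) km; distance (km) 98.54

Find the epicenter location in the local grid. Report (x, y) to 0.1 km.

67.5 km east, 17.8 km north

Circle about each station: x² + y² = 69.81²; (x − 33.8)² + (y + 26.3)² = 55.50²; (x + 0.1)² + (y − 89.5)² = 98.54².
Subtracting the SAO equation from the RCM and BGU equations removes the quadratic terms:
67.6 x − 52.6 y = 3627.32
-0.2 x + 179.0 y = 3173.56
Solving the 2×2 system: x ≈ 67.5, y ≈ 17.8 km.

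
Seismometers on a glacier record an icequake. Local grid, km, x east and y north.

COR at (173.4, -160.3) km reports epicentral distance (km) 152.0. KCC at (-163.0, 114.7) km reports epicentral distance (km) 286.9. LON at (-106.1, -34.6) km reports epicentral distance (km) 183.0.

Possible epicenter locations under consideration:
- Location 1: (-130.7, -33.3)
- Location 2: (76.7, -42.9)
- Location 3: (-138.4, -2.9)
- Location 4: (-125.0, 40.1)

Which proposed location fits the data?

Location 2

For each candidate, compare |candidate − station| to the reported distance:
Location 1: residuals COR 177.6, KCC 135.4, LON 158.4 → max 177.6 km
Location 2: residuals COR 0.1, KCC 0.0, LON 0.0 → max 0.1 km
Location 3: residuals COR 197.3, KCC 166.8, LON 137.7 → max 197.3 km
Location 4: residuals COR 207.4, KCC 203.2, LON 105.9 → max 207.4 km
Only Location 2 has all residuals ≈ 0.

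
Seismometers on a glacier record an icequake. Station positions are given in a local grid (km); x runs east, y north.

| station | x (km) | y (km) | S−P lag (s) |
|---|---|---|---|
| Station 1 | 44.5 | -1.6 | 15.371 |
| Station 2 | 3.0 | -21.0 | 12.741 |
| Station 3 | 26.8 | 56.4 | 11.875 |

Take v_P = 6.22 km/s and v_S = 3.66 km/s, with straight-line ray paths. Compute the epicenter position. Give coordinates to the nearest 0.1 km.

(-78.8, 57.4)

Distance from S−P lag: d = Δt · v_P v_S / (v_P − v_S) = Δt · (6.22·3.66)/(6.22−3.66) ≈ 8.8927·Δt.
So d_Station 1 = 136.69, d_Station 2 = 113.30, d_Station 3 = 105.60 km.
Circle about each station: (x − 44.5)² + (y + 1.6)² = 136.69²; (x − 3.0)² + (y + 21.0)² = 113.30²; (x − 26.8)² + (y − 56.4)² = 105.60².
Subtracting the Station 1 equation from the Station 2 and Station 3 equations removes the quadratic terms:
-83.0 x − 38.8 y = 4314.46
-35.4 x + 116.0 y = 9449.19
Solving the 2×2 system: x ≈ -78.8, y ≈ 57.4 km.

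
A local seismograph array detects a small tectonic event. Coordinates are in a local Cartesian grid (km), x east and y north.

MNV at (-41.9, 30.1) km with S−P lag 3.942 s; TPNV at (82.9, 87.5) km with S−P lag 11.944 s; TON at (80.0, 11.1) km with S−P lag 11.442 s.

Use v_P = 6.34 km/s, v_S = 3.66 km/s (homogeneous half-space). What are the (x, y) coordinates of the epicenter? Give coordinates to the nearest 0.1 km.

(-12.3, 47.1)

Distance from S−P lag: d = Δt · v_P v_S / (v_P − v_S) = Δt · (6.34·3.66)/(6.34−3.66) ≈ 8.6584·Δt.
So d_MNV = 34.13, d_TPNV = 103.42, d_TON = 99.07 km.
Circle about each station: (x + 41.9)² + (y − 30.1)² = 34.13²; (x − 82.9)² + (y − 87.5)² = 103.42²; (x − 80.0)² + (y − 11.1)² = 99.07².
Subtracting the MNV equation from the TPNV and TON equations removes the quadratic terms:
249.6 x + 114.8 y = 2336.20
243.8 x − 38.0 y = -4788.42
Solving the 2×2 system: x ≈ -12.3, y ≈ 47.1 km.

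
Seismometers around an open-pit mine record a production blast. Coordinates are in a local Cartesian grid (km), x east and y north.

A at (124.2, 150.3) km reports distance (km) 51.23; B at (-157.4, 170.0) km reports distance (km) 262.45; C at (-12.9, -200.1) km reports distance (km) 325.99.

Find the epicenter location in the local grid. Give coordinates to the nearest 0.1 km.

Circle about each station: (x − 124.2)² + (y − 150.3)² = 51.23²; (x + 157.4)² + (y − 170.0)² = 262.45²; (x + 12.9)² + (y + 200.1)² = 325.99².
Subtracting the A equation from the B and C equations removes the quadratic terms:
-563.2 x + 39.4 y = -50596.46
-274.2 x − 700.8 y = -101454.28
Solving the 2×2 system: x ≈ 97.3, y ≈ 106.7 km.
Check against A (with the unrounded x, y): √((x − 124.2)²+(y − 150.3)²) = 51.23 ≈ 51.23 km. ✓

97.3 km east, 106.7 km north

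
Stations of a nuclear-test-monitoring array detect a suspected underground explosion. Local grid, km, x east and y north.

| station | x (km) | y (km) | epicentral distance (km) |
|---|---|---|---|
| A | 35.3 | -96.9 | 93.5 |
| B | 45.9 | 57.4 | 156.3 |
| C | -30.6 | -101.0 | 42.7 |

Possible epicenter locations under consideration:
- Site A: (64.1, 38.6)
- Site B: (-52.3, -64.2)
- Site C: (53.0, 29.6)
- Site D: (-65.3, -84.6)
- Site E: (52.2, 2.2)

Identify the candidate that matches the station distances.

Site B

For each candidate, compare |candidate − station| to the reported distance:
Site A: residuals A 45.0, B 130.1, C 126.0 → max 130.1 km
Site B: residuals A 0.0, B 0.0, C 0.0 → max 0.0 km
Site C: residuals A 34.2, B 127.6, C 112.4 → max 127.6 km
Site D: residuals A 7.8, B 24.1, C 4.3 → max 24.1 km
Site E: residuals A 7.0, B 100.7, C 89.6 → max 100.7 km
Only Site B has all residuals ≈ 0.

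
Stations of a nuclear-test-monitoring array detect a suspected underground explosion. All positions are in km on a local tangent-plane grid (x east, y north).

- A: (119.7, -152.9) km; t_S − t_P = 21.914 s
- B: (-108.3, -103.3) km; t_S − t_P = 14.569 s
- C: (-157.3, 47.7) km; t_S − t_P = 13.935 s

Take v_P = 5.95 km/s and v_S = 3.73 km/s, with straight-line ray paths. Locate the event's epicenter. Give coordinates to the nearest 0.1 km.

Distance from S−P lag: d = Δt · v_P v_S / (v_P − v_S) = Δt · (5.95·3.73)/(5.95−3.73) ≈ 9.9971·Δt.
So d_A = 219.08, d_B = 145.65, d_C = 139.31 km.
Circle about each station: (x − 119.7)² + (y + 152.9)² = 219.08²; (x + 108.3)² + (y + 103.3)² = 145.65²; (x + 157.3)² + (y − 47.7)² = 139.31².
Subtracting the A equation from the B and C equations removes the quadratic terms:
-456.0 x + 99.2 y = 11475.40
-554.0 x + 401.2 y = 17900.85
Solving the 2×2 system: x ≈ -22.1, y ≈ 14.1 km.

x ≈ -22.1 km, y ≈ 14.1 km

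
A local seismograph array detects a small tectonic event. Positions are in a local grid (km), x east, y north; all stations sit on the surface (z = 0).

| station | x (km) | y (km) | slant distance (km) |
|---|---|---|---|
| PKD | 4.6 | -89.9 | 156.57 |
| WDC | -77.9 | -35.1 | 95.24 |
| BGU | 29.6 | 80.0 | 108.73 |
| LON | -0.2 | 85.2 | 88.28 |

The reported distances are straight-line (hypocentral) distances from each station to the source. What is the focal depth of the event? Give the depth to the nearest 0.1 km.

depth ≈ 50.3 km

Each station gives a sphere (x−x_i)² + (y−y_i)² + z² = d_i² (stations at z=0).
Subtracting the PKD sphere from WDC and BGU: z² cancels, leaving linear equations in x and y:
-165.0 x + 109.6 y = 14640.76
50.0 x + 339.8 y = 11864.94
Solving: x ≈ -59.703, y ≈ 43.702 km (keep extra digits for the depth step; rounded: -59.7, 43.7).
Then from the PKD sphere: z² = 156.57² − (x − 4.6)² − (y + 89.9)² with x = -59.703, y = 43.702, so z ≈ 50.297 ≈ 50.3 km.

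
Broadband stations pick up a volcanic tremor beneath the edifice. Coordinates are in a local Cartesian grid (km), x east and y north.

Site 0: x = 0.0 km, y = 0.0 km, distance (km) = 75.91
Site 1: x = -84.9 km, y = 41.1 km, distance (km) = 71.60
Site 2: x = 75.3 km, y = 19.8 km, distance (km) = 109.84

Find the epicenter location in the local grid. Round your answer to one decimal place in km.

Circle about each station: x² + y² = 75.91²; (x + 84.9)² + (y − 41.1)² = 71.60²; (x − 75.3)² + (y − 19.8)² = 109.84².
Subtracting the Site 0 equation from the Site 1 and Site 2 equations removes the quadratic terms:
-169.8 x + 82.2 y = 9532.99
150.6 x + 39.6 y = -240.37
Solving the 2×2 system: x ≈ -20.8, y ≈ 73.0 km.
Check against Site 0 (with the unrounded x, y): √(x²+y²) = 75.92 ≈ 75.91 km. ✓

-20.8 km east, 73.0 km north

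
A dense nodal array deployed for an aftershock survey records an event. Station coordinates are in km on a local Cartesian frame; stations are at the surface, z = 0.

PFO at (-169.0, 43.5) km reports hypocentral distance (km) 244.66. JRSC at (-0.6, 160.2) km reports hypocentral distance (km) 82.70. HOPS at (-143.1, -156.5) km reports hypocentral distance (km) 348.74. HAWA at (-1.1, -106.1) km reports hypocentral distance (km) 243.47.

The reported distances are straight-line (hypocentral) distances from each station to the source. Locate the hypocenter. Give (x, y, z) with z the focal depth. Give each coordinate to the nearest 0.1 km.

Each station gives a sphere (x−x_i)² + (y−y_i)² + z² = d_i² (stations at z=0).
Subtracting the PFO sphere from JRSC and HOPS: z² cancels, leaving linear equations in x and y:
336.8 x + 233.4 y = 48230.38
51.8 x − 400.0 y = -47244.46
Solving: x ≈ 56.299, y ≈ 125.402 km (keep extra digits for the depth step; rounded: 56.3, 125.4).
Then from the PFO sphere: z² = 244.66² − (x + 169.0)² − (y − 43.5)² with x = 56.299, y = 125.402, so z ≈ 48.897 ≈ 48.9 km.

x ≈ 56.3 km, y ≈ 125.4 km, depth ≈ 48.9 km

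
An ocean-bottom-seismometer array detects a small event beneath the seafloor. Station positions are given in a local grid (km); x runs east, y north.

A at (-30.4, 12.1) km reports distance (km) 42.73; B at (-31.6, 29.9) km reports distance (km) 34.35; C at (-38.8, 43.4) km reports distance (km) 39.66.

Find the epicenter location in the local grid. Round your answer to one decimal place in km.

Circle about each station: (x + 30.4)² + (y − 12.1)² = 42.73²; (x + 31.6)² + (y − 29.9)² = 34.35²; (x + 38.8)² + (y − 43.4)² = 39.66².
Subtracting the A equation from the B and C equations removes the quadratic terms:
-2.4 x + 35.6 y = 1467.93
-16.8 x + 62.6 y = 2571.37
Solving the 2×2 system: x ≈ 0.8, y ≈ 41.3 km.
Check against A (with the unrounded x, y): √((x + 30.4)²+(y − 12.1)²) = 42.71 ≈ 42.73 km. ✓

(0.8, 41.3)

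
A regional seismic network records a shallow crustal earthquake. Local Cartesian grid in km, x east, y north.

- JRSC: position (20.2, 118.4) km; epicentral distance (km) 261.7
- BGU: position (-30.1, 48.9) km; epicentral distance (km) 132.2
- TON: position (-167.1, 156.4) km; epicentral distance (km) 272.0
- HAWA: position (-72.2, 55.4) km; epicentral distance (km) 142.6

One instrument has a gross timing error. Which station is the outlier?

JRSC

Solve using three stations at a time. Using BGU, TON, HAWA (subtract circle equations pairwise → linear system) gives (x, y) ≈ (-38.1, -83.0).
Distances from that point to each station vs reported:
  JRSC: calculated 209.7 vs reported 261.7 → residual 52.0 km
  BGU: calculated 132.2 vs reported 132.2 → residual 0.0 km
  TON: calculated 272.0 vs reported 272.0 → residual 0.0 km
  HAWA: calculated 142.6 vs reported 142.6 → residual 0.0 km
BGU, TON, HAWA are mutually consistent (residuals ≈ 0); JRSC is off by 52.0 km.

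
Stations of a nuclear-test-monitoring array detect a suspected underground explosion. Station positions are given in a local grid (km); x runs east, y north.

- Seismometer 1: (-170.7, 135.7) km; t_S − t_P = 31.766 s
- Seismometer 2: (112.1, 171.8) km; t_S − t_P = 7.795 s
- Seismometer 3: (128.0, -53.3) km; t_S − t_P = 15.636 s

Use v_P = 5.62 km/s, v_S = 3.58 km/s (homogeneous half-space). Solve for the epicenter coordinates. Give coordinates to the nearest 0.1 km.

Distance from S−P lag: d = Δt · v_P v_S / (v_P − v_S) = Δt · (5.62·3.58)/(5.62−3.58) ≈ 9.8625·Δt.
So d_Seismometer 1 = 313.29, d_Seismometer 2 = 76.88, d_Seismometer 3 = 154.21 km.
Circle about each station: (x + 170.7)² + (y − 135.7)² = 313.29²; (x − 112.1)² + (y − 171.8)² = 76.88²; (x − 128.0)² + (y + 53.3)² = 154.21².
Subtracting pairs of circle equations eliminates x²+y² and gives linear equations (the radical axes):
565.6 x + 72.2 y = 86768.76
597.4 x − 378.0 y = 46041.81
Solving the 2×2 system: x ≈ 140.6, y ≈ 100.4 km.
Check against Seismometer 1 (with the unrounded x, y): √((x + 170.7)²+(y − 135.7)²) = 313.29 ≈ 313.29 km. ✓

140.6 km east, 100.4 km north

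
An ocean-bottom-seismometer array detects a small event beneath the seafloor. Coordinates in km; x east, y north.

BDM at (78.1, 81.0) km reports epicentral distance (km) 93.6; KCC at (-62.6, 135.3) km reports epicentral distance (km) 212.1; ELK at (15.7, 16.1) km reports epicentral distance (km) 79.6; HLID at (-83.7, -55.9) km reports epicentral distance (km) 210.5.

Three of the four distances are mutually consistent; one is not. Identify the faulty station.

HLID

Solve using three stations at a time. Using BDM, KCC, ELK (subtract circle equations pairwise → linear system) gives (x, y) ≈ (90.2, -11.8).
Distances from that point to each station vs reported:
  BDM: calculated 93.6 vs reported 93.6 → residual 0.0 km
  KCC: calculated 212.1 vs reported 212.1 → residual 0.0 km
  ELK: calculated 79.5 vs reported 79.6 → residual 0.1 km
  HLID: calculated 179.4 vs reported 210.5 → residual 31.1 km
BDM, KCC, ELK are mutually consistent (residuals ≈ 0); HLID is off by 31.1 km.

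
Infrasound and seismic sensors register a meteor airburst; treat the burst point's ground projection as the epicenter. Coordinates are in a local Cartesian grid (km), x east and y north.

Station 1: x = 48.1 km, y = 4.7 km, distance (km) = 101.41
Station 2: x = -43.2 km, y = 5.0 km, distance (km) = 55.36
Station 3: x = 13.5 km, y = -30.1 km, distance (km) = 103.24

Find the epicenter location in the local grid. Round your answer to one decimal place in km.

Circle about each station: (x − 48.1)² + (y − 4.7)² = 101.41²; (x + 43.2)² + (y − 5.0)² = 55.36²; (x − 13.5)² + (y + 30.1)² = 103.24².
Subtracting the Station 1 equation from the Station 2 and Station 3 equations removes the quadratic terms:
-182.6 x + 0.6 y = 6774.80
-69.2 x − 69.6 y = -1621.95
Solving the 2×2 system: x ≈ -36.9, y ≈ 60.0 km.

-36.9 km east, 60.0 km north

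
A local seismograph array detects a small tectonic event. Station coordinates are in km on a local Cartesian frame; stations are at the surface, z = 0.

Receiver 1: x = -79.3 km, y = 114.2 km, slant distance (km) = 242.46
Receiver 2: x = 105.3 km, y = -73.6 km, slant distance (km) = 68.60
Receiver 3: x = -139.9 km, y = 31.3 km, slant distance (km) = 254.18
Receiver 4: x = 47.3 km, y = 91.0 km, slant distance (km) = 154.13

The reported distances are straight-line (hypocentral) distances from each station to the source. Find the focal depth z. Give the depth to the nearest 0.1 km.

Each station gives a sphere (x−x_i)² + (y−y_i)² + z² = d_i² (stations at z=0).
Subtracting the Receiver 1 sphere from Receiver 2 and Receiver 3: z² cancels, leaving linear equations in x and y:
369.2 x − 375.6 y = 51255.81
-121.2 x − 165.8 y = -4599.05
Solving: x ≈ 95.803, y ≈ -42.293 km (keep extra digits for the depth step; rounded: 95.8, -42.3).
Then from the Receiver 1 sphere: z² = 242.46² − (x + 79.3)² − (y − 114.2)² with x = 95.803, y = -42.293, so z ≈ 60.297 ≈ 60.3 km.

depth ≈ 60.3 km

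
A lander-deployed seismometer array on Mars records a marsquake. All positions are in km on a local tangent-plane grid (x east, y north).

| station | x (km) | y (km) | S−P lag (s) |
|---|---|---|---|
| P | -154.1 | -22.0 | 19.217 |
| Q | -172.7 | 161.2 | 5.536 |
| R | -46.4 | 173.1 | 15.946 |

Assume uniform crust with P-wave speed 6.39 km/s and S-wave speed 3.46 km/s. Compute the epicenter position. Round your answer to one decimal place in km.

Distance from S−P lag: d = Δt · v_P v_S / (v_P − v_S) = Δt · (6.39·3.46)/(6.39−3.46) ≈ 7.5459·Δt.
So d_P = 145.01, d_Q = 41.77, d_R = 120.33 km.
Circle about each station: (x + 154.1)² + (y + 22.0)² = 145.01²; (x + 172.7)² + (y − 161.2)² = 41.77²; (x + 46.4)² + (y − 173.1)² = 120.33².
Subtracting the P equation from the Q and R equations removes the quadratic terms:
-37.2 x + 366.4 y = 50863.09
215.4 x + 390.2 y = 14434.35
Solving the 2×2 system: x ≈ -155.8, y ≈ 123.0 km.
Check against P (with the unrounded x, y): √((x + 154.1)²+(y + 22.0)²) = 145.01 ≈ 145.01 km. ✓

-155.8 km east, 123.0 km north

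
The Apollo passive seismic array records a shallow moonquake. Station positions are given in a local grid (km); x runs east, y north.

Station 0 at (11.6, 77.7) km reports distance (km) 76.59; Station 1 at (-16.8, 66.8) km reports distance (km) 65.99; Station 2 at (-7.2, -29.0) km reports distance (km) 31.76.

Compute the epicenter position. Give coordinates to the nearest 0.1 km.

Circle about each station: (x − 11.6)² + (y − 77.7)² = 76.59²; (x + 16.8)² + (y − 66.8)² = 65.99²; (x + 7.2)² + (y + 29.0)² = 31.76².
Subtracting the Station 0 equation from the Station 1 and Station 2 equations removes the quadratic terms:
-56.8 x − 21.8 y = 83.98
-37.6 x − 213.4 y = -421.68
Solving the 2×2 system: x ≈ -2.4, y ≈ 2.4 km.
Check against Station 0 (with the unrounded x, y): √((x − 11.6)²+(y − 77.7)²) = 76.59 ≈ 76.59 km. ✓

(-2.4, 2.4)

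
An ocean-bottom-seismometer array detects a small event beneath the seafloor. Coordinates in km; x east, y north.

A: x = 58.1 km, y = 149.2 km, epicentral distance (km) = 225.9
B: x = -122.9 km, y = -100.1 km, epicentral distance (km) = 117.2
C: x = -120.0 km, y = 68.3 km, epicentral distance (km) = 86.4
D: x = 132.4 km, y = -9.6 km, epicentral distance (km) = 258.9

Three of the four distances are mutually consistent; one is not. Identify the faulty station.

C

Solve using three stations at a time. Using A, B, D (subtract circle equations pairwise → linear system) gives (x, y) ≈ (-125.1, 17.1).
Distances from that point to each station vs reported:
  A: calculated 225.9 vs reported 225.9 → residual 0.0 km
  B: calculated 117.2 vs reported 117.2 → residual 0.0 km
  C: calculated 51.5 vs reported 86.4 → residual 34.9 km
  D: calculated 258.9 vs reported 258.9 → residual 0.0 km
A, B, D are mutually consistent (residuals ≈ 0); C is off by 34.9 km.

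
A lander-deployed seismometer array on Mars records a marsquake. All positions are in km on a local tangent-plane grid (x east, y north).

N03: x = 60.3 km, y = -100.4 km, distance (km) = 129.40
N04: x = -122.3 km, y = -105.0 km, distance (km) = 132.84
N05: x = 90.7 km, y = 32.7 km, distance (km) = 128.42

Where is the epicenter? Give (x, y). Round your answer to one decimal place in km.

-30.9 km east, -8.6 km north

Circle about each station: (x − 60.3)² + (y + 100.4)² = 129.40²; (x + 122.3)² + (y + 105.0)² = 132.84²; (x − 90.7)² + (y − 32.7)² = 128.42².
Subtracting the N03 equation from the N04 and N05 equations removes the quadratic terms:
-365.2 x − 9.2 y = 11363.93
60.8 x + 266.2 y = -4167.81
Solving the 2×2 system: x ≈ -30.9, y ≈ -8.6 km.
Check against N03 (with the unrounded x, y): √((x − 60.3)²+(y + 100.4)²) = 129.40 ≈ 129.40 km. ✓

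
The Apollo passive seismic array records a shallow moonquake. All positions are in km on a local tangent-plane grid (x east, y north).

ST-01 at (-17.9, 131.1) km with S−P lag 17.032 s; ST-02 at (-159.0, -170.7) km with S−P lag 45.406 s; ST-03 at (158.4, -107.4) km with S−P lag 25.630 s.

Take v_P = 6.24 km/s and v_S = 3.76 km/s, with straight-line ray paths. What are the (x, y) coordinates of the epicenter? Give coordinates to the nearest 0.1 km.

143.2 km east, 134.6 km north

Distance from S−P lag: d = Δt · v_P v_S / (v_P − v_S) = Δt · (6.24·3.76)/(6.24−3.76) ≈ 9.4606·Δt.
So d_ST-01 = 161.13, d_ST-02 = 429.57, d_ST-03 = 242.48 km.
Circle about each station: (x + 17.9)² + (y − 131.1)² = 161.13²; (x + 159.0)² + (y + 170.7)² = 429.57²; (x − 158.4)² + (y + 107.4)² = 242.48².
Subtracting the ST-01 equation from the ST-02 and ST-03 equations removes the quadratic terms:
-282.2 x − 603.6 y = -121655.64
352.6 x − 477.0 y = -13715.97
Solving the 2×2 system: x ≈ 143.2, y ≈ 134.6 km.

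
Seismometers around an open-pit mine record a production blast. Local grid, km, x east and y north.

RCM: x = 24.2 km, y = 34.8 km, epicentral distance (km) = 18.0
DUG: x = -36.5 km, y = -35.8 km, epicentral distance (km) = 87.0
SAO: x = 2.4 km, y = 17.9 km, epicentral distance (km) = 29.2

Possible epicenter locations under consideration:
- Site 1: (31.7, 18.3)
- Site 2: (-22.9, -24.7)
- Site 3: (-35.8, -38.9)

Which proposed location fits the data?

For each candidate, compare |candidate − station| to the reported distance:
Site 1: residuals RCM 0.1, DUG 0.1, SAO 0.1 → max 0.1 km
Site 2: residuals RCM 57.9, DUG 69.4, SAO 20.3 → max 69.4 km
Site 3: residuals RCM 77.0, DUG 83.8, SAO 39.3 → max 83.8 km
Only Site 1 has all residuals ≈ 0.

Site 1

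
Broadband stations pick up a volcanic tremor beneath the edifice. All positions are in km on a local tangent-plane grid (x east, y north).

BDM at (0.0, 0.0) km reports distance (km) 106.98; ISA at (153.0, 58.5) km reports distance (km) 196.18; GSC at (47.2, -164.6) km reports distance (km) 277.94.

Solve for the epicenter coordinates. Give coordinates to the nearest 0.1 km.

(-38.8, 99.7)

Circle about each station: x² + y² = 106.98²; (x − 153.0)² + (y − 58.5)² = 196.18²; (x − 47.2)² + (y + 164.6)² = 277.94².
Subtracting the BDM equation from the ISA and GSC equations removes the quadratic terms:
306.0 x + 117.0 y = -210.62
94.4 x − 329.2 y = -36484.92
Solving the 2×2 system: x ≈ -38.8, y ≈ 99.7 km.
Check against BDM (with the unrounded x, y): √(x²+y²) = 106.99 ≈ 106.98 km. ✓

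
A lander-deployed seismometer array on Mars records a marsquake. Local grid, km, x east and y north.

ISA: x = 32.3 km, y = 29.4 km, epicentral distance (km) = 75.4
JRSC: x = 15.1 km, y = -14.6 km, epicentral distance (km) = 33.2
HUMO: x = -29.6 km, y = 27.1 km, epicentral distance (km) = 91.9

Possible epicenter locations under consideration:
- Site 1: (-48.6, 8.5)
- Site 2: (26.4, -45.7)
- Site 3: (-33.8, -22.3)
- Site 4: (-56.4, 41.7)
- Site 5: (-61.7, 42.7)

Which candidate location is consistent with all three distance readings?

For each candidate, compare |candidate − station| to the reported distance:
Site 1: residuals ISA 8.2, JRSC 34.6, HUMO 65.3 → max 65.3 km
Site 2: residuals ISA 0.1, JRSC 0.1, HUMO 0.1 → max 0.1 km
Site 3: residuals ISA 8.5, JRSC 16.3, HUMO 42.3 → max 42.3 km
Site 4: residuals ISA 14.1, JRSC 57.8, HUMO 61.4 → max 61.4 km
Site 5: residuals ISA 19.5, JRSC 62.6, HUMO 56.2 → max 62.6 km
Only Site 2 has all residuals ≈ 0.

Site 2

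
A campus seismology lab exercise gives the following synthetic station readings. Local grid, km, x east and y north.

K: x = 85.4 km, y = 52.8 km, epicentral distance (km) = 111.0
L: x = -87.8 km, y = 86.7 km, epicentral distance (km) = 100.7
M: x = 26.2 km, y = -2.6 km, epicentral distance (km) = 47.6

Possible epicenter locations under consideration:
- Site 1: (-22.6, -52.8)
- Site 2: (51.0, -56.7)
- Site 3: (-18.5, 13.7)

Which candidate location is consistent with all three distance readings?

For each candidate, compare |candidate − station| to the reported distance:
Site 1: residuals K 40.0, L 53.3, M 22.4 → max 53.3 km
Site 2: residuals K 3.8, L 98.9, M 11.9 → max 98.9 km
Site 3: residuals K 0.0, L 0.0, M 0.0 → max 0.0 km
Only Site 3 has all residuals ≈ 0.

Site 3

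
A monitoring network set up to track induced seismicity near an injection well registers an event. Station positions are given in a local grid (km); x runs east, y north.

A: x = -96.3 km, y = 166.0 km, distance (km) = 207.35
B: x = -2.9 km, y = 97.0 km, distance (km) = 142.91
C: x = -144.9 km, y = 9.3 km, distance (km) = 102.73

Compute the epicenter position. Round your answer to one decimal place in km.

Circle about each station: (x + 96.3)² + (y − 166.0)² = 207.35²; (x + 2.9)² + (y − 97.0)² = 142.91²; (x + 144.9)² + (y − 9.3)² = 102.73².
Subtracting pairs of circle equations eliminates x²+y² and gives linear equations (the radical axes):
186.8 x − 138.0 y = -4841.53
-97.2 x − 313.4 y = 16693.38
Solving the 2×2 system: x ≈ -53.1, y ≈ -36.8 km.

x ≈ -53.1 km, y ≈ -36.8 km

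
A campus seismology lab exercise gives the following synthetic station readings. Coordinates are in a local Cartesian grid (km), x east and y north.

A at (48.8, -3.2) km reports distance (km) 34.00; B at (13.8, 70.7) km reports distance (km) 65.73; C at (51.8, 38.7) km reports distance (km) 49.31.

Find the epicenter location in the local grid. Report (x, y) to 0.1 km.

Circle about each station: (x − 48.8)² + (y + 3.2)² = 34.00²; (x − 13.8)² + (y − 70.7)² = 65.73²; (x − 51.8)² + (y − 38.7)² = 49.31².
Subtracting pairs of circle equations eliminates x²+y² and gives linear equations (the radical axes):
-70.0 x + 147.8 y = -367.18
6.0 x + 83.8 y = 513.77
Solving the 2×2 system: x ≈ 15.8, y ≈ 5.0 km.

15.8 km east, 5.0 km north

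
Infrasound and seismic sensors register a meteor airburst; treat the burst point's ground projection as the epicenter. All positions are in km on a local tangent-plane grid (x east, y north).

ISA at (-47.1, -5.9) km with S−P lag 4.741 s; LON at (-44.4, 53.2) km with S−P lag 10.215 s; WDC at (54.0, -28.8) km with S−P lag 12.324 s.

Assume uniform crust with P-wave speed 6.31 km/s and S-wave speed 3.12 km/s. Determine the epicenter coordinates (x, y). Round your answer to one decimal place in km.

x ≈ -17.9 km, y ≈ -4.0 km

Distance from S−P lag: d = Δt · v_P v_S / (v_P − v_S) = Δt · (6.31·3.12)/(6.31−3.12) ≈ 6.1715·Δt.
So d_ISA = 29.26, d_LON = 63.04, d_WDC = 76.06 km.
Circle about each station: (x + 47.1)² + (y + 5.9)² = 29.26²; (x + 44.4)² + (y − 53.2)² = 63.04²; (x − 54.0)² + (y + 28.8)² = 76.06².
Subtracting pairs of circle equations eliminates x²+y² and gives linear equations (the radical axes):
5.4 x + 118.2 y = -569.51
202.2 x − 45.8 y = -3436.76
Solving the 2×2 system: x ≈ -17.9, y ≈ -4.0 km.
Check against ISA (with the unrounded x, y): √((x + 47.1)²+(y + 5.9)²) = 29.26 ≈ 29.26 km. ✓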